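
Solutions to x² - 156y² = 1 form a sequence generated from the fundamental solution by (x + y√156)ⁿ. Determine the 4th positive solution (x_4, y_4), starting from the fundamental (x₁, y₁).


Step 1: Find the fundamental solution (x₁, y₁) of x² - 156y² = 1.
  Expand √156 as a continued fraction. a₀ = ⌊√156⌋ = 12; iterate m_{k+1} = d_k·a_k − m_k, d_{k+1} = (156 − m_{k+1}²)/d_k, a_{k+1} = ⌊(a₀ + m_{k+1})/d_{k+1}⌋ (starting m₀ = 0, d₀ = 1), with convergents p_k = a_k·p_{k-1} + p_{k-2}, q_k = a_k·q_{k-1} + q_{k-2} (p₋₁ = 1, q₋₁ = 0):
  k = 0: a₀ = 12; p₀/q₀ = 12/1; p₀² − 156·q₀² = 144 − 156 = -12.
  k = 1: m = 12, d = 12, a = ⌊(12 + 12)/12⌋ = 2; p/q = (2·12 + 1)/(2·1 + 0) = 25/2; p² − 156·q² = 625 − 624 = 1.
  The first convergent with p² − 156·q² = 1 gives the fundamental solution (x₁, y₁) = (25, 2).
Step 2: Apply the recurrence (x_{n+1}, y_{n+1}) = (x₁x_n + 156y₁y_n, x₁y_n + y₁x_n) repeatedly.
  From (x_1, y_1) = (25, 2): x_2 = 25·25 + 156·2·2 = 1249; y_2 = 25·2 + 2·25 = 100.
  From (x_2, y_2) = (1249, 100): x_3 = 25·1249 + 156·2·100 = 62425; y_3 = 25·100 + 2·1249 = 4998.
  From (x_3, y_3) = (62425, 4998): x_4 = 25·62425 + 156·2·4998 = 3120001; y_4 = 25·4998 + 2·62425 = 249800.
Step 3: Verify x_4² - 156·y_4² = 9734406240001 - 9734406240000 = 1 (should be 1). ✓

(x_1, y_1) = (25, 2); (x_4, y_4) = (3120001, 249800).


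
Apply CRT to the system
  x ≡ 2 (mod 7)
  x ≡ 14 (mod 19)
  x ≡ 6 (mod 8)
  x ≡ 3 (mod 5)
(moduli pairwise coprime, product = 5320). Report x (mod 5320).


Product of moduli M = 7 · 19 · 8 · 5 = 5320.
Merge one congruence at a time:
  Start: x ≡ 2 (mod 7).
  Combine with x ≡ 14 (mod 19); new modulus lcm = 133.
    Write x = 2 + 7·t and substitute into x ≡ 14 (mod 19): 7·t ≡ 14 − 2 = 12 (mod 19).
    The inverse of 7 mod 19 is 11 (since 7·11 = 77 = 4·19 + 1), so t ≡ 11·12 = 132 ≡ 18 (mod 19).
    Then x = 2 + 7·18 = 128, valid modulo lcm(7, 19) = 133: x ≡ 128 (mod 133).
  Combine with x ≡ 6 (mod 8); new modulus lcm = 1064.
    Write x = 128 + 133·t and substitute into x ≡ 6 (mod 8): 133·t ≡ 6 − 128 = -122 (mod 8).
    Reduce coefficients mod 8: 5·t ≡ 6 (mod 8).
    The inverse of 5 mod 8 is 5 (since 5·5 = 25 = 3·8 + 1), so t ≡ 5·6 = 30 ≡ 6 (mod 8).
    Then x = 128 + 133·6 = 926, valid modulo lcm(133, 8) = 1064: x ≡ 926 (mod 1064).
  Combine with x ≡ 3 (mod 5); new modulus lcm = 5320.
    Write x = 926 + 1064·t and substitute into x ≡ 3 (mod 5): 1064·t ≡ 3 − 926 = -923 (mod 5).
    Reduce coefficients mod 5: 4·t ≡ 2 (mod 5).
    The inverse of 4 mod 5 is 4 (since 4·4 = 16 = 3·5 + 1), so t ≡ 4·2 = 8 ≡ 3 (mod 5).
    Then x = 926 + 1064·3 = 4118, valid modulo lcm(1064, 5) = 5320: x ≡ 4118 (mod 5320).
Verify against each original: 4118 mod 7 = 2, 4118 mod 19 = 14, 4118 mod 8 = 6, 4118 mod 5 = 3.

x ≡ 4118 (mod 5320).


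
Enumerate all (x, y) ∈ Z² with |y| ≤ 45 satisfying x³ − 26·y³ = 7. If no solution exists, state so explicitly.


The equation is x³ - 26y³ = 7. For fixed y, x³ = 26·y³ + 7, so a solution requires the RHS to be a perfect cube.
Strategy: iterate y from -45 to 45, compute RHS = 26·y³ + 7, and check whether it is a (positive or negative) perfect cube.
Check small values of y:
  y = 0: RHS = 7 is not a perfect cube.
  y = 1: RHS = 33 is not a perfect cube.
  y = -1: RHS = -19 is not a perfect cube.
  y = 2: RHS = 215 is not a perfect cube.
  y = -2: RHS = -201 is not a perfect cube.
  y = 3: RHS = 709 is not a perfect cube.
  y = -3: RHS = -695 is not a perfect cube.
Continuing the search up to |y| = 45 finds no solutions either.
No (x, y) in the scanned range satisfies the equation.

No integer solutions with |y| ≤ 45.


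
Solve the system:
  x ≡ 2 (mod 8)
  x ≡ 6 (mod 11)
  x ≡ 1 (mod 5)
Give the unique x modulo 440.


Moduli 8, 11, 5 are pairwise coprime; by CRT there is a unique solution modulo M = 8 · 11 · 5 = 440.
Solve pairwise, accumulating the modulus:
  Start with x ≡ 2 (mod 8).
  Combine with x ≡ 6 (mod 11): since gcd(8, 11) = 1, we get a unique residue mod 88.
    Write x = 2 + 8·t and substitute into x ≡ 6 (mod 11): 8·t ≡ 6 − 2 = 4 (mod 11).
    The inverse of 8 mod 11 is 7 (since 8·7 = 56 = 5·11 + 1), so t ≡ 7·4 = 28 ≡ 6 (mod 11).
    Then x = 2 + 8·6 = 50, valid modulo lcm(8, 11) = 88: x ≡ 50 (mod 88).
  Combine with x ≡ 1 (mod 5): since gcd(88, 5) = 1, we get a unique residue mod 440.
    Write x = 50 + 88·t and substitute into x ≡ 1 (mod 5): 88·t ≡ 1 − 50 = -49 (mod 5).
    Reduce coefficients mod 5: 3·t ≡ 1 (mod 5).
    The inverse of 3 mod 5 is 2 (since 3·2 = 6 = 1·5 + 1), so t ≡ 2·1 = 2 ≡ 2 (mod 5).
    Then x = 50 + 88·2 = 226, valid modulo lcm(88, 5) = 440: x ≡ 226 (mod 440).
Verify: 226 mod 8 = 2 ✓, 226 mod 11 = 6 ✓, 226 mod 5 = 1 ✓.

x ≡ 226 (mod 440).


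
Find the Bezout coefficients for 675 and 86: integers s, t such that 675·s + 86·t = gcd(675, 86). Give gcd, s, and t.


Euclidean algorithm on (675, 86) — divide until remainder is 0:
  675 = 7 · 86 + 73
  86 = 1 · 73 + 13
  73 = 5 · 13 + 8
  13 = 1 · 8 + 5
  8 = 1 · 5 + 3
  5 = 1 · 3 + 2
  3 = 1 · 2 + 1
  2 = 2 · 1 + 0
gcd(675, 86) = 1.
Track Bezout coefficients alongside the remainders: start with r₀ = 675 = a·1 + b·0 (s = 1, t = 0) and r₁ = 86 = a·0 + b·1 (s = 0, t = 1); each new remainder r_{k+1} = r_{k-1} − q_k·r_k inherits s_{k+1} = s_{k-1} − q_k·s_k, t_{k+1} = t_{k-1} − q_k·t_k, so r_k = a·s_k + b·t_k at every step:
  q = 7: r = 73, s = 1 − 7·0 = 1, t = 0 − 7·1 = -7  (check: 675·1 + 86·(-7) = 73)
  q = 1: r = 13, s = 0 − 1·1 = -1, t = 1 − 1·(-7) = 8  (check: 675·(-1) + 86·8 = 13)
  q = 5: r = 8, s = 1 − 5·(-1) = 6, t = -7 − 5·8 = -47  (check: 675·6 + 86·(-47) = 8)
  q = 1: r = 5, s = -1 − 1·6 = -7, t = 8 − 1·(-47) = 55  (check: 675·(-7) + 86·55 = 5)
  q = 1: r = 3, s = 6 − 1·(-7) = 13, t = -47 − 1·55 = -102  (check: 675·13 + 86·(-102) = 3)
  q = 1: r = 2, s = -7 − 1·13 = -20, t = 55 − 1·(-102) = 157  (check: 675·(-20) + 86·157 = 2)
  q = 1: r = 1, s = 13 − 1·(-20) = 33, t = -102 − 1·157 = -259  (check: 675·33 + 86·(-259) = 1)
The row with r = 1 (the gcd) gives the Bezout coefficients s = 33, t = -259.
Result: 675 · (33) + 86 · (-259) = 1.

gcd(675, 86) = 1; s = 33, t = -259 (check: 675·33 + 86·(-259) = 1).


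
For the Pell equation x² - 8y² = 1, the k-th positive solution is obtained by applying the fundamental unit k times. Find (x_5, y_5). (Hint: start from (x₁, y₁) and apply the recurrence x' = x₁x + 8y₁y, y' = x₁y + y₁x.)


Step 1: Find the fundamental solution (x₁, y₁) of x² - 8y² = 1.
  Expand √8 as a continued fraction. a₀ = ⌊√8⌋ = 2; iterate m_{k+1} = d_k·a_k − m_k, d_{k+1} = (8 − m_{k+1}²)/d_k, a_{k+1} = ⌊(a₀ + m_{k+1})/d_{k+1}⌋ (starting m₀ = 0, d₀ = 1), with convergents p_k = a_k·p_{k-1} + p_{k-2}, q_k = a_k·q_{k-1} + q_{k-2} (p₋₁ = 1, q₋₁ = 0):
  k = 0: a₀ = 2; p₀/q₀ = 2/1; p₀² − 8·q₀² = 4 − 8 = -4.
  k = 1: m = 2, d = 4, a = ⌊(2 + 2)/4⌋ = 1; p/q = (1·2 + 1)/(1·1 + 0) = 3/1; p² − 8·q² = 9 − 8 = 1.
  The first convergent with p² − 8·q² = 1 gives the fundamental solution (x₁, y₁) = (3, 1).
Step 2: Apply the recurrence (x_{n+1}, y_{n+1}) = (x₁x_n + 8y₁y_n, x₁y_n + y₁x_n) repeatedly.
  From (x_1, y_1) = (3, 1): x_2 = 3·3 + 8·1·1 = 17; y_2 = 3·1 + 1·3 = 6.
  From (x_2, y_2) = (17, 6): x_3 = 3·17 + 8·1·6 = 99; y_3 = 3·6 + 1·17 = 35.
  From (x_3, y_3) = (99, 35): x_4 = 3·99 + 8·1·35 = 577; y_4 = 3·35 + 1·99 = 204.
  From (x_4, y_4) = (577, 204): x_5 = 3·577 + 8·1·204 = 3363; y_5 = 3·204 + 1·577 = 1189.
Step 3: Verify x_5² - 8·y_5² = 11309769 - 11309768 = 1 (should be 1). ✓

(x_1, y_1) = (3, 1); (x_5, y_5) = (3363, 1189).


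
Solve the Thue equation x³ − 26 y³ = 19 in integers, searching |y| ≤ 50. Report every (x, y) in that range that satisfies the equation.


The equation is x³ - 26y³ = 19. For fixed y, x³ = 26·y³ + 19, so a solution requires the RHS to be a perfect cube.
Strategy: iterate y from -50 to 50, compute RHS = 26·y³ + 19, and check whether it is a (positive or negative) perfect cube.
Check small values of y:
  y = 0: RHS = 19 is not a perfect cube.
  y = 1: RHS = 45 is not a perfect cube.
  y = -1: RHS = -7 is not a perfect cube.
  y = 2: RHS = 227 is not a perfect cube.
  y = -2: RHS = -189 is not a perfect cube.
  y = 3: RHS = 721 is not a perfect cube.
  y = -3: RHS = -683 is not a perfect cube.
Continuing the search up to |y| = 50 finds no solutions either.
No (x, y) in the scanned range satisfies the equation.

No integer solutions with |y| ≤ 50.


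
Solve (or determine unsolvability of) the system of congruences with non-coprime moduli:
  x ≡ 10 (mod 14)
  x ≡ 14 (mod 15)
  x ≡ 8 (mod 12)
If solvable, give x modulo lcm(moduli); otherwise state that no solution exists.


Moduli 14, 15, 12 are not pairwise coprime, so CRT works modulo lcm(m_i) when all pairwise compatibility conditions hold.
Pairwise compatibility: gcd(m_i, m_j) must divide a_i - a_j for every pair.
Merge one congruence at a time:
  Start: x ≡ 10 (mod 14).
  Combine with x ≡ 14 (mod 15): gcd(14, 15) = 1; 14 - 10 = 4, which IS divisible by 1, so compatible.
    Write x = 10 + 14·t and substitute into x ≡ 14 (mod 15): 14·t ≡ 14 − 10 = 4 (mod 15).
    The inverse of 14 mod 15 is 14 (since 14·14 = 196 = 13·15 + 1), so t ≡ 14·4 = 56 ≡ 11 (mod 15).
    Then x = 10 + 14·11 = 164, valid modulo lcm(14, 15) = 210: x ≡ 164 (mod 210).
  Combine with x ≡ 8 (mod 12): gcd(210, 12) = 6; 8 - 164 = -156, which IS divisible by 6, so compatible.
    Write x = 164 + 210·t and substitute into x ≡ 8 (mod 12): 210·t ≡ 8 − 164 = -156 (mod 12).
    Divide the congruence (and modulus) by g = 6: 35·t ≡ -26 (mod 2).
    Reduce coefficients mod 2: 1·t ≡ 0 (mod 2).
    So t ≡ 0 (mod 2).
    Then x = 164 + 210·0 = 164, valid modulo lcm(210, 12) = 420: x ≡ 164 (mod 420).
Verify: 164 mod 14 = 10, 164 mod 15 = 14, 164 mod 12 = 8.

x ≡ 164 (mod 420).


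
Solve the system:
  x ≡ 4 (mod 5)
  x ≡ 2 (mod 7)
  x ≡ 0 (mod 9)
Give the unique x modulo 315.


Moduli 5, 7, 9 are pairwise coprime; by CRT there is a unique solution modulo M = 5 · 7 · 9 = 315.
Solve pairwise, accumulating the modulus:
  Start with x ≡ 4 (mod 5).
  Combine with x ≡ 2 (mod 7): since gcd(5, 7) = 1, we get a unique residue mod 35.
    Write x = 4 + 5·t and substitute into x ≡ 2 (mod 7): 5·t ≡ 2 − 4 = -2 (mod 7).
    Reduce coefficients mod 7: 5·t ≡ 5 (mod 7).
    The inverse of 5 mod 7 is 3 (since 5·3 = 15 = 2·7 + 1), so t ≡ 3·5 = 15 ≡ 1 (mod 7).
    Then x = 4 + 5·1 = 9, valid modulo lcm(5, 7) = 35: x ≡ 9 (mod 35).
  Combine with x ≡ 0 (mod 9): since gcd(35, 9) = 1, we get a unique residue mod 315.
    Write x = 9 + 35·t and substitute into x ≡ 0 (mod 9): 35·t ≡ 0 − 9 = -9 (mod 9).
    Reduce coefficients mod 9: 8·t ≡ 0 (mod 9).
    The inverse of 8 mod 9 is 8 (since 8·8 = 64 = 7·9 + 1), so t ≡ 8·0 = 0 ≡ 0 (mod 9).
    Then x = 9 + 35·0 = 9, valid modulo lcm(35, 9) = 315: x ≡ 9 (mod 315).
Verify: 9 mod 5 = 4 ✓, 9 mod 7 = 2 ✓, 9 mod 9 = 0 ✓.

x ≡ 9 (mod 315).


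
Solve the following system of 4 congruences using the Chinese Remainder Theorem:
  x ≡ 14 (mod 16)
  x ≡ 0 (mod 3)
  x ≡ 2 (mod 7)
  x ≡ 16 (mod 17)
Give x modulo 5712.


Product of moduli M = 16 · 3 · 7 · 17 = 5712.
Merge one congruence at a time:
  Start: x ≡ 14 (mod 16).
  Combine with x ≡ 0 (mod 3); new modulus lcm = 48.
    Write x = 14 + 16·t and substitute into x ≡ 0 (mod 3): 16·t ≡ 0 − 14 = -14 (mod 3).
    Reduce coefficients mod 3: 1·t ≡ 1 (mod 3).
    So t ≡ 1 (mod 3).
    Then x = 14 + 16·1 = 30, valid modulo lcm(16, 3) = 48: x ≡ 30 (mod 48).
  Combine with x ≡ 2 (mod 7); new modulus lcm = 336.
    Write x = 30 + 48·t and substitute into x ≡ 2 (mod 7): 48·t ≡ 2 − 30 = -28 (mod 7).
    Reduce coefficients mod 7: 6·t ≡ 0 (mod 7).
    The inverse of 6 mod 7 is 6 (since 6·6 = 36 = 5·7 + 1), so t ≡ 6·0 = 0 ≡ 0 (mod 7).
    Then x = 30 + 48·0 = 30, valid modulo lcm(48, 7) = 336: x ≡ 30 (mod 336).
  Combine with x ≡ 16 (mod 17); new modulus lcm = 5712.
    Write x = 30 + 336·t and substitute into x ≡ 16 (mod 17): 336·t ≡ 16 − 30 = -14 (mod 17).
    Reduce coefficients mod 17: 13·t ≡ 3 (mod 17).
    The inverse of 13 mod 17 is 4 (since 13·4 = 52 = 3·17 + 1), so t ≡ 4·3 = 12 ≡ 12 (mod 17).
    Then x = 30 + 336·12 = 4062, valid modulo lcm(336, 17) = 5712: x ≡ 4062 (mod 5712).
Verify against each original: 4062 mod 16 = 14, 4062 mod 3 = 0, 4062 mod 7 = 2, 4062 mod 17 = 16.

x ≡ 4062 (mod 5712).


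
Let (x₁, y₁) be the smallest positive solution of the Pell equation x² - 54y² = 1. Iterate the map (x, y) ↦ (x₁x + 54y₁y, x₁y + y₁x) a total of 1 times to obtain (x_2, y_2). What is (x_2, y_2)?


Step 1: Find the fundamental solution (x₁, y₁) of x² - 54y² = 1.
  Expand √54 as a continued fraction. a₀ = ⌊√54⌋ = 7; iterate m_{k+1} = d_k·a_k − m_k, d_{k+1} = (54 − m_{k+1}²)/d_k, a_{k+1} = ⌊(a₀ + m_{k+1})/d_{k+1}⌋ (starting m₀ = 0, d₀ = 1), with convergents p_k = a_k·p_{k-1} + p_{k-2}, q_k = a_k·q_{k-1} + q_{k-2} (p₋₁ = 1, q₋₁ = 0):
  k = 0: a₀ = 7; p₀/q₀ = 7/1; p₀² − 54·q₀² = 49 − 54 = -5.
  k = 1: m = 7, d = 5, a = ⌊(7 + 7)/5⌋ = 2; p/q = (2·7 + 1)/(2·1 + 0) = 15/2; p² − 54·q² = 225 − 216 = 9.
  k = 2: m = 3, d = 9, a = ⌊(7 + 3)/9⌋ = 1; p/q = (1·15 + 7)/(1·2 + 1) = 22/3; p² − 54·q² = 484 − 486 = -2.
  k = 3: m = 6, d = 2, a = ⌊(7 + 6)/2⌋ = 6; p/q = (6·22 + 15)/(6·3 + 2) = 147/20; p² − 54·q² = 21609 − 21600 = 9.
  k = 4: m = 6, d = 9, a = ⌊(7 + 6)/9⌋ = 1; p/q = (1·147 + 22)/(1·20 + 3) = 169/23; p² − 54·q² = 28561 − 28566 = -5.
  k = 5: m = 3, d = 5, a = ⌊(7 + 3)/5⌋ = 2; p/q = (2·169 + 147)/(2·23 + 20) = 485/66; p² − 54·q² = 235225 − 235224 = 1.
  The first convergent with p² − 54·q² = 1 gives the fundamental solution (x₁, y₁) = (485, 66).
Step 2: Apply the recurrence (x_{n+1}, y_{n+1}) = (x₁x_n + 54y₁y_n, x₁y_n + y₁x_n) repeatedly.
  From (x_1, y_1) = (485, 66): x_2 = 485·485 + 54·66·66 = 470449; y_2 = 485·66 + 66·485 = 64020.
Step 3: Verify x_2² - 54·y_2² = 221322261601 - 221322261600 = 1 (should be 1). ✓

(x_1, y_1) = (485, 66); (x_2, y_2) = (470449, 64020).


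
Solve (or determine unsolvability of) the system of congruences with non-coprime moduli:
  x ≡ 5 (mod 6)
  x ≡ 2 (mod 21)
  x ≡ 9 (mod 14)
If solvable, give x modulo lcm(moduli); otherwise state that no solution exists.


Moduli 6, 21, 14 are not pairwise coprime, so CRT works modulo lcm(m_i) when all pairwise compatibility conditions hold.
Pairwise compatibility: gcd(m_i, m_j) must divide a_i - a_j for every pair.
Merge one congruence at a time:
  Start: x ≡ 5 (mod 6).
  Combine with x ≡ 2 (mod 21): gcd(6, 21) = 3; 2 - 5 = -3, which IS divisible by 3, so compatible.
    Write x = 5 + 6·t and substitute into x ≡ 2 (mod 21): 6·t ≡ 2 − 5 = -3 (mod 21).
    Divide the congruence (and modulus) by g = 3: 2·t ≡ -1 (mod 7).
    Reduce coefficients mod 7: 2·t ≡ 6 (mod 7).
    The inverse of 2 mod 7 is 4 (since 2·4 = 8 = 1·7 + 1), so t ≡ 4·6 = 24 ≡ 3 (mod 7).
    Then x = 5 + 6·3 = 23, valid modulo lcm(6, 21) = 42: x ≡ 23 (mod 42).
  Combine with x ≡ 9 (mod 14): gcd(42, 14) = 14; 9 - 23 = -14, which IS divisible by 14, so compatible.
    Write x = 23 + 42·t and substitute into x ≡ 9 (mod 14): 42·t ≡ 9 − 23 = -14 (mod 14).
    Divide the congruence (and modulus) by g = 14: 3·t ≡ -1 (mod 1).
    Modulo 1 every t works; take t = 0.
    Then x = 23 + 42·0 = 23, valid modulo lcm(42, 14) = 42: x ≡ 23 (mod 42).
Verify: 23 mod 6 = 5, 23 mod 21 = 2, 23 mod 14 = 9.

x ≡ 23 (mod 42).


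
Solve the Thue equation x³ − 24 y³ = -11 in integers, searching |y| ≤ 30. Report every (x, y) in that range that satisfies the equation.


The equation is x³ - 24y³ = -11. For fixed y, x³ = 24·y³ − 11, so a solution requires the RHS to be a perfect cube.
Strategy: iterate y from -30 to 30, compute RHS = 24·y³ − 11, and check whether it is a (positive or negative) perfect cube.
Check small values of y:
  y = 0: RHS = -11 is not a perfect cube.
  y = 1: RHS = 13 is not a perfect cube.
  y = -1: RHS = -35 is not a perfect cube.
  y = 2: RHS = 181 is not a perfect cube.
  y = -2: RHS = -203 is not a perfect cube.
  y = 3: RHS = 637 is not a perfect cube.
  y = -3: RHS = -659 is not a perfect cube.
Continuing the search up to |y| = 30 finds no solutions either.
No (x, y) in the scanned range satisfies the equation.

No integer solutions with |y| ≤ 30.


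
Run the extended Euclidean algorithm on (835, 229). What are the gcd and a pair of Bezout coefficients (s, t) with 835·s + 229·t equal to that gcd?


Euclidean algorithm on (835, 229) — divide until remainder is 0:
  835 = 3 · 229 + 148
  229 = 1 · 148 + 81
  148 = 1 · 81 + 67
  81 = 1 · 67 + 14
  67 = 4 · 14 + 11
  14 = 1 · 11 + 3
  11 = 3 · 3 + 2
  3 = 1 · 2 + 1
  2 = 2 · 1 + 0
gcd(835, 229) = 1.
Track Bezout coefficients alongside the remainders: start with r₀ = 835 = a·1 + b·0 (s = 1, t = 0) and r₁ = 229 = a·0 + b·1 (s = 0, t = 1); each new remainder r_{k+1} = r_{k-1} − q_k·r_k inherits s_{k+1} = s_{k-1} − q_k·s_k, t_{k+1} = t_{k-1} − q_k·t_k, so r_k = a·s_k + b·t_k at every step:
  q = 3: r = 148, s = 1 − 3·0 = 1, t = 0 − 3·1 = -3  (check: 835·1 + 229·(-3) = 148)
  q = 1: r = 81, s = 0 − 1·1 = -1, t = 1 − 1·(-3) = 4  (check: 835·(-1) + 229·4 = 81)
  q = 1: r = 67, s = 1 − 1·(-1) = 2, t = -3 − 1·4 = -7  (check: 835·2 + 229·(-7) = 67)
  q = 1: r = 14, s = -1 − 1·2 = -3, t = 4 − 1·(-7) = 11  (check: 835·(-3) + 229·11 = 14)
  q = 4: r = 11, s = 2 − 4·(-3) = 14, t = -7 − 4·11 = -51  (check: 835·14 + 229·(-51) = 11)
  q = 1: r = 3, s = -3 − 1·14 = -17, t = 11 − 1·(-51) = 62  (check: 835·(-17) + 229·62 = 3)
  q = 3: r = 2, s = 14 − 3·(-17) = 65, t = -51 − 3·62 = -237  (check: 835·65 + 229·(-237) = 2)
  q = 1: r = 1, s = -17 − 1·65 = -82, t = 62 − 1·(-237) = 299  (check: 835·(-82) + 229·299 = 1)
The row with r = 1 (the gcd) gives the Bezout coefficients s = -82, t = 299.
Result: 835 · (-82) + 229 · (299) = 1.

gcd(835, 229) = 1; s = -82, t = 299 (check: 835·(-82) + 229·299 = 1).


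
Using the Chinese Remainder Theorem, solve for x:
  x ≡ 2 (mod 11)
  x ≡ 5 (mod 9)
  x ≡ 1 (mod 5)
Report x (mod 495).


Moduli 11, 9, 5 are pairwise coprime; by CRT there is a unique solution modulo M = 11 · 9 · 5 = 495.
Solve pairwise, accumulating the modulus:
  Start with x ≡ 2 (mod 11).
  Combine with x ≡ 5 (mod 9): since gcd(11, 9) = 1, we get a unique residue mod 99.
    Write x = 2 + 11·t and substitute into x ≡ 5 (mod 9): 11·t ≡ 5 − 2 = 3 (mod 9).
    Reduce coefficients mod 9: 2·t ≡ 3 (mod 9).
    The inverse of 2 mod 9 is 5 (since 2·5 = 10 = 1·9 + 1), so t ≡ 5·3 = 15 ≡ 6 (mod 9).
    Then x = 2 + 11·6 = 68, valid modulo lcm(11, 9) = 99: x ≡ 68 (mod 99).
  Combine with x ≡ 1 (mod 5): since gcd(99, 5) = 1, we get a unique residue mod 495.
    Write x = 68 + 99·t and substitute into x ≡ 1 (mod 5): 99·t ≡ 1 − 68 = -67 (mod 5).
    Reduce coefficients mod 5: 4·t ≡ 3 (mod 5).
    The inverse of 4 mod 5 is 4 (since 4·4 = 16 = 3·5 + 1), so t ≡ 4·3 = 12 ≡ 2 (mod 5).
    Then x = 68 + 99·2 = 266, valid modulo lcm(99, 5) = 495: x ≡ 266 (mod 495).
Verify: 266 mod 11 = 2 ✓, 266 mod 9 = 5 ✓, 266 mod 5 = 1 ✓.

x ≡ 266 (mod 495).


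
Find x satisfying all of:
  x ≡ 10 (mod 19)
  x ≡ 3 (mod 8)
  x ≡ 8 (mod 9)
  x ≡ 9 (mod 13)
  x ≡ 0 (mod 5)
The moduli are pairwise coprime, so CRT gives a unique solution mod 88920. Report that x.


Product of moduli M = 19 · 8 · 9 · 13 · 5 = 88920.
Merge one congruence at a time:
  Start: x ≡ 10 (mod 19).
  Combine with x ≡ 3 (mod 8); new modulus lcm = 152.
    Write x = 10 + 19·t and substitute into x ≡ 3 (mod 8): 19·t ≡ 3 − 10 = -7 (mod 8).
    Reduce coefficients mod 8: 3·t ≡ 1 (mod 8).
    The inverse of 3 mod 8 is 3 (since 3·3 = 9 = 1·8 + 1), so t ≡ 3·1 = 3 ≡ 3 (mod 8).
    Then x = 10 + 19·3 = 67, valid modulo lcm(19, 8) = 152: x ≡ 67 (mod 152).
  Combine with x ≡ 8 (mod 9); new modulus lcm = 1368.
    Write x = 67 + 152·t and substitute into x ≡ 8 (mod 9): 152·t ≡ 8 − 67 = -59 (mod 9).
    Reduce coefficients mod 9: 8·t ≡ 4 (mod 9).
    The inverse of 8 mod 9 is 8 (since 8·8 = 64 = 7·9 + 1), so t ≡ 8·4 = 32 ≡ 5 (mod 9).
    Then x = 67 + 152·5 = 827, valid modulo lcm(152, 9) = 1368: x ≡ 827 (mod 1368).
  Combine with x ≡ 9 (mod 13); new modulus lcm = 17784.
    Write x = 827 + 1368·t and substitute into x ≡ 9 (mod 13): 1368·t ≡ 9 − 827 = -818 (mod 13).
    Reduce coefficients mod 13: 3·t ≡ 1 (mod 13).
    The inverse of 3 mod 13 is 9 (since 3·9 = 27 = 2·13 + 1), so t ≡ 9·1 = 9 ≡ 9 (mod 13).
    Then x = 827 + 1368·9 = 13139, valid modulo lcm(1368, 13) = 17784: x ≡ 13139 (mod 17784).
  Combine with x ≡ 0 (mod 5); new modulus lcm = 88920.
    Write x = 13139 + 17784·t and substitute into x ≡ 0 (mod 5): 17784·t ≡ 0 − 13139 = -13139 (mod 5).
    Reduce coefficients mod 5: 4·t ≡ 1 (mod 5).
    The inverse of 4 mod 5 is 4 (since 4·4 = 16 = 3·5 + 1), so t ≡ 4·1 = 4 ≡ 4 (mod 5).
    Then x = 13139 + 17784·4 = 84275, valid modulo lcm(17784, 5) = 88920: x ≡ 84275 (mod 88920).
Verify against each original: 84275 mod 19 = 10, 84275 mod 8 = 3, 84275 mod 9 = 8, 84275 mod 13 = 9, 84275 mod 5 = 0.

x ≡ 84275 (mod 88920).


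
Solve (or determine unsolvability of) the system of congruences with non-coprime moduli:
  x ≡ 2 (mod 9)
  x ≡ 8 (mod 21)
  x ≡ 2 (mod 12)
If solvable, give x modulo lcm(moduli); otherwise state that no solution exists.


Moduli 9, 21, 12 are not pairwise coprime, so CRT works modulo lcm(m_i) when all pairwise compatibility conditions hold.
Pairwise compatibility: gcd(m_i, m_j) must divide a_i - a_j for every pair.
Merge one congruence at a time:
  Start: x ≡ 2 (mod 9).
  Combine with x ≡ 8 (mod 21): gcd(9, 21) = 3; 8 - 2 = 6, which IS divisible by 3, so compatible.
    Write x = 2 + 9·t and substitute into x ≡ 8 (mod 21): 9·t ≡ 8 − 2 = 6 (mod 21).
    Divide the congruence (and modulus) by g = 3: 3·t ≡ 2 (mod 7).
    The inverse of 3 mod 7 is 5 (since 3·5 = 15 = 2·7 + 1), so t ≡ 5·2 = 10 ≡ 3 (mod 7).
    Then x = 2 + 9·3 = 29, valid modulo lcm(9, 21) = 63: x ≡ 29 (mod 63).
  Combine with x ≡ 2 (mod 12): gcd(63, 12) = 3; 2 - 29 = -27, which IS divisible by 3, so compatible.
    Write x = 29 + 63·t and substitute into x ≡ 2 (mod 12): 63·t ≡ 2 − 29 = -27 (mod 12).
    Divide the congruence (and modulus) by g = 3: 21·t ≡ -9 (mod 4).
    Reduce coefficients mod 4: 1·t ≡ 3 (mod 4).
    So t ≡ 3 (mod 4).
    Then x = 29 + 63·3 = 218, valid modulo lcm(63, 12) = 252: x ≡ 218 (mod 252).
Verify: 218 mod 9 = 2, 218 mod 21 = 8, 218 mod 12 = 2.

x ≡ 218 (mod 252).


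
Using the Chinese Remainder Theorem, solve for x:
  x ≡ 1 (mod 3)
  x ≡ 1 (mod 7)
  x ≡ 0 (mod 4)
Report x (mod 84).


Moduli 3, 7, 4 are pairwise coprime; by CRT there is a unique solution modulo M = 3 · 7 · 4 = 84.
Solve pairwise, accumulating the modulus:
  Start with x ≡ 1 (mod 3).
  Combine with x ≡ 1 (mod 7): since gcd(3, 7) = 1, we get a unique residue mod 21.
    Write x = 1 + 3·t and substitute into x ≡ 1 (mod 7): 3·t ≡ 1 − 1 = 0 (mod 7).
    The inverse of 3 mod 7 is 5 (since 3·5 = 15 = 2·7 + 1), so t ≡ 5·0 = 0 ≡ 0 (mod 7).
    Then x = 1 + 3·0 = 1, valid modulo lcm(3, 7) = 21: x ≡ 1 (mod 21).
  Combine with x ≡ 0 (mod 4): since gcd(21, 4) = 1, we get a unique residue mod 84.
    Write x = 1 + 21·t and substitute into x ≡ 0 (mod 4): 21·t ≡ 0 − 1 = -1 (mod 4).
    Reduce coefficients mod 4: 1·t ≡ 3 (mod 4).
    So t ≡ 3 (mod 4).
    Then x = 1 + 21·3 = 64, valid modulo lcm(21, 4) = 84: x ≡ 64 (mod 84).
Verify: 64 mod 3 = 1 ✓, 64 mod 7 = 1 ✓, 64 mod 4 = 0 ✓.

x ≡ 64 (mod 84).


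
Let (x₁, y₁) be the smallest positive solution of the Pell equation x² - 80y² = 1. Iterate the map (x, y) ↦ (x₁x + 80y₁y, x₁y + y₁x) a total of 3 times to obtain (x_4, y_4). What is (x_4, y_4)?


Step 1: Find the fundamental solution (x₁, y₁) of x² - 80y² = 1.
  Expand √80 as a continued fraction. a₀ = ⌊√80⌋ = 8; iterate m_{k+1} = d_k·a_k − m_k, d_{k+1} = (80 − m_{k+1}²)/d_k, a_{k+1} = ⌊(a₀ + m_{k+1})/d_{k+1}⌋ (starting m₀ = 0, d₀ = 1), with convergents p_k = a_k·p_{k-1} + p_{k-2}, q_k = a_k·q_{k-1} + q_{k-2} (p₋₁ = 1, q₋₁ = 0):
  k = 0: a₀ = 8; p₀/q₀ = 8/1; p₀² − 80·q₀² = 64 − 80 = -16.
  k = 1: m = 8, d = 16, a = ⌊(8 + 8)/16⌋ = 1; p/q = (1·8 + 1)/(1·1 + 0) = 9/1; p² − 80·q² = 81 − 80 = 1.
  The first convergent with p² − 80·q² = 1 gives the fundamental solution (x₁, y₁) = (9, 1).
Step 2: Apply the recurrence (x_{n+1}, y_{n+1}) = (x₁x_n + 80y₁y_n, x₁y_n + y₁x_n) repeatedly.
  From (x_1, y_1) = (9, 1): x_2 = 9·9 + 80·1·1 = 161; y_2 = 9·1 + 1·9 = 18.
  From (x_2, y_2) = (161, 18): x_3 = 9·161 + 80·1·18 = 2889; y_3 = 9·18 + 1·161 = 323.
  From (x_3, y_3) = (2889, 323): x_4 = 9·2889 + 80·1·323 = 51841; y_4 = 9·323 + 1·2889 = 5796.
Step 3: Verify x_4² - 80·y_4² = 2687489281 - 2687489280 = 1 (should be 1). ✓

(x_1, y_1) = (9, 1); (x_4, y_4) = (51841, 5796).


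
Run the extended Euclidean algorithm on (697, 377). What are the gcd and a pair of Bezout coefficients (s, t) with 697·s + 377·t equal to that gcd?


Euclidean algorithm on (697, 377) — divide until remainder is 0:
  697 = 1 · 377 + 320
  377 = 1 · 320 + 57
  320 = 5 · 57 + 35
  57 = 1 · 35 + 22
  35 = 1 · 22 + 13
  22 = 1 · 13 + 9
  13 = 1 · 9 + 4
  9 = 2 · 4 + 1
  4 = 4 · 1 + 0
gcd(697, 377) = 1.
Track Bezout coefficients alongside the remainders: start with r₀ = 697 = a·1 + b·0 (s = 1, t = 0) and r₁ = 377 = a·0 + b·1 (s = 0, t = 1); each new remainder r_{k+1} = r_{k-1} − q_k·r_k inherits s_{k+1} = s_{k-1} − q_k·s_k, t_{k+1} = t_{k-1} − q_k·t_k, so r_k = a·s_k + b·t_k at every step:
  q = 1: r = 320, s = 1 − 1·0 = 1, t = 0 − 1·1 = -1  (check: 697·1 + 377·(-1) = 320)
  q = 1: r = 57, s = 0 − 1·1 = -1, t = 1 − 1·(-1) = 2  (check: 697·(-1) + 377·2 = 57)
  q = 5: r = 35, s = 1 − 5·(-1) = 6, t = -1 − 5·2 = -11  (check: 697·6 + 377·(-11) = 35)
  q = 1: r = 22, s = -1 − 1·6 = -7, t = 2 − 1·(-11) = 13  (check: 697·(-7) + 377·13 = 22)
  q = 1: r = 13, s = 6 − 1·(-7) = 13, t = -11 − 1·13 = -24  (check: 697·13 + 377·(-24) = 13)
  q = 1: r = 9, s = -7 − 1·13 = -20, t = 13 − 1·(-24) = 37  (check: 697·(-20) + 377·37 = 9)
  q = 1: r = 4, s = 13 − 1·(-20) = 33, t = -24 − 1·37 = -61  (check: 697·33 + 377·(-61) = 4)
  q = 2: r = 1, s = -20 − 2·33 = -86, t = 37 − 2·(-61) = 159  (check: 697·(-86) + 377·159 = 1)
The row with r = 1 (the gcd) gives the Bezout coefficients s = -86, t = 159.
Result: 697 · (-86) + 377 · (159) = 1.

gcd(697, 377) = 1; s = -86, t = 159 (check: 697·(-86) + 377·159 = 1).


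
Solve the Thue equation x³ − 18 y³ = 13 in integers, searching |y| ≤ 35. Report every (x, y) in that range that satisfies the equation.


The equation is x³ - 18y³ = 13. For fixed y, x³ = 18·y³ + 13, so a solution requires the RHS to be a perfect cube.
Strategy: iterate y from -35 to 35, compute RHS = 18·y³ + 13, and check whether it is a (positive or negative) perfect cube.
Check small values of y:
  y = 0: RHS = 13 is not a perfect cube.
  y = 1: RHS = 31 is not a perfect cube.
  y = -1: RHS = -5 is not a perfect cube.
  y = 2: RHS = 157 is not a perfect cube.
  y = -2: RHS = -131 is not a perfect cube.
  y = 3: RHS = 499 is not a perfect cube.
  y = -3: RHS = -473 is not a perfect cube.
Continuing the search up to |y| = 35 finds no solutions either.
No (x, y) in the scanned range satisfies the equation.

No integer solutions with |y| ≤ 35.


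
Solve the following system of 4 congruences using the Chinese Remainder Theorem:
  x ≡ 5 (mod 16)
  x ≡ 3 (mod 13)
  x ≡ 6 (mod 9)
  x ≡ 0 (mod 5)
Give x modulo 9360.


Product of moduli M = 16 · 13 · 9 · 5 = 9360.
Merge one congruence at a time:
  Start: x ≡ 5 (mod 16).
  Combine with x ≡ 3 (mod 13); new modulus lcm = 208.
    Write x = 5 + 16·t and substitute into x ≡ 3 (mod 13): 16·t ≡ 3 − 5 = -2 (mod 13).
    Reduce coefficients mod 13: 3·t ≡ 11 (mod 13).
    The inverse of 3 mod 13 is 9 (since 3·9 = 27 = 2·13 + 1), so t ≡ 9·11 = 99 ≡ 8 (mod 13).
    Then x = 5 + 16·8 = 133, valid modulo lcm(16, 13) = 208: x ≡ 133 (mod 208).
  Combine with x ≡ 6 (mod 9); new modulus lcm = 1872.
    Write x = 133 + 208·t and substitute into x ≡ 6 (mod 9): 208·t ≡ 6 − 133 = -127 (mod 9).
    Reduce coefficients mod 9: 1·t ≡ 8 (mod 9).
    So t ≡ 8 (mod 9).
    Then x = 133 + 208·8 = 1797, valid modulo lcm(208, 9) = 1872: x ≡ 1797 (mod 1872).
  Combine with x ≡ 0 (mod 5); new modulus lcm = 9360.
    Write x = 1797 + 1872·t and substitute into x ≡ 0 (mod 5): 1872·t ≡ 0 − 1797 = -1797 (mod 5).
    Reduce coefficients mod 5: 2·t ≡ 3 (mod 5).
    The inverse of 2 mod 5 is 3 (since 2·3 = 6 = 1·5 + 1), so t ≡ 3·3 = 9 ≡ 4 (mod 5).
    Then x = 1797 + 1872·4 = 9285, valid modulo lcm(1872, 5) = 9360: x ≡ 9285 (mod 9360).
Verify against each original: 9285 mod 16 = 5, 9285 mod 13 = 3, 9285 mod 9 = 6, 9285 mod 5 = 0.

x ≡ 9285 (mod 9360).


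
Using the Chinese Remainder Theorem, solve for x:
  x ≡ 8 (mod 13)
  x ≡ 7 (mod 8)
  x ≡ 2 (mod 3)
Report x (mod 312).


Moduli 13, 8, 3 are pairwise coprime; by CRT there is a unique solution modulo M = 13 · 8 · 3 = 312.
Solve pairwise, accumulating the modulus:
  Start with x ≡ 8 (mod 13).
  Combine with x ≡ 7 (mod 8): since gcd(13, 8) = 1, we get a unique residue mod 104.
    Write x = 8 + 13·t and substitute into x ≡ 7 (mod 8): 13·t ≡ 7 − 8 = -1 (mod 8).
    Reduce coefficients mod 8: 5·t ≡ 7 (mod 8).
    The inverse of 5 mod 8 is 5 (since 5·5 = 25 = 3·8 + 1), so t ≡ 5·7 = 35 ≡ 3 (mod 8).
    Then x = 8 + 13·3 = 47, valid modulo lcm(13, 8) = 104: x ≡ 47 (mod 104).
  Combine with x ≡ 2 (mod 3): since gcd(104, 3) = 1, we get a unique residue mod 312.
    Write x = 47 + 104·t and substitute into x ≡ 2 (mod 3): 104·t ≡ 2 − 47 = -45 (mod 3).
    Reduce coefficients mod 3: 2·t ≡ 0 (mod 3).
    The inverse of 2 mod 3 is 2 (since 2·2 = 4 = 1·3 + 1), so t ≡ 2·0 = 0 ≡ 0 (mod 3).
    Then x = 47 + 104·0 = 47, valid modulo lcm(104, 3) = 312: x ≡ 47 (mod 312).
Verify: 47 mod 13 = 8 ✓, 47 mod 8 = 7 ✓, 47 mod 3 = 2 ✓.

x ≡ 47 (mod 312).


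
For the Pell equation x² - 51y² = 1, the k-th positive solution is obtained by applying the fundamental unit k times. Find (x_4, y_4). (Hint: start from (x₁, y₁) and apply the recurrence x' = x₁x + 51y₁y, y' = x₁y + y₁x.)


Step 1: Find the fundamental solution (x₁, y₁) of x² - 51y² = 1.
  Expand √51 as a continued fraction. a₀ = ⌊√51⌋ = 7; iterate m_{k+1} = d_k·a_k − m_k, d_{k+1} = (51 − m_{k+1}²)/d_k, a_{k+1} = ⌊(a₀ + m_{k+1})/d_{k+1}⌋ (starting m₀ = 0, d₀ = 1), with convergents p_k = a_k·p_{k-1} + p_{k-2}, q_k = a_k·q_{k-1} + q_{k-2} (p₋₁ = 1, q₋₁ = 0):
  k = 0: a₀ = 7; p₀/q₀ = 7/1; p₀² − 51·q₀² = 49 − 51 = -2.
  k = 1: m = 7, d = 2, a = ⌊(7 + 7)/2⌋ = 7; p/q = (7·7 + 1)/(7·1 + 0) = 50/7; p² − 51·q² = 2500 − 2499 = 1.
  The first convergent with p² − 51·q² = 1 gives the fundamental solution (x₁, y₁) = (50, 7).
Step 2: Apply the recurrence (x_{n+1}, y_{n+1}) = (x₁x_n + 51y₁y_n, x₁y_n + y₁x_n) repeatedly.
  From (x_1, y_1) = (50, 7): x_2 = 50·50 + 51·7·7 = 4999; y_2 = 50·7 + 7·50 = 700.
  From (x_2, y_2) = (4999, 700): x_3 = 50·4999 + 51·7·700 = 499850; y_3 = 50·700 + 7·4999 = 69993.
  From (x_3, y_3) = (499850, 69993): x_4 = 50·499850 + 51·7·69993 = 49980001; y_4 = 50·69993 + 7·499850 = 6998600.
Step 3: Verify x_4² - 51·y_4² = 2498000499960001 - 2498000499960000 = 1 (should be 1). ✓

(x_1, y_1) = (50, 7); (x_4, y_4) = (49980001, 6998600).


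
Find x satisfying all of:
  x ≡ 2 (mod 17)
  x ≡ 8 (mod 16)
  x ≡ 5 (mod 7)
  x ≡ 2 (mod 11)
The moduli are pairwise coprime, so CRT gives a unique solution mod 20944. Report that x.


Product of moduli M = 17 · 16 · 7 · 11 = 20944.
Merge one congruence at a time:
  Start: x ≡ 2 (mod 17).
  Combine with x ≡ 8 (mod 16); new modulus lcm = 272.
    Write x = 2 + 17·t and substitute into x ≡ 8 (mod 16): 17·t ≡ 8 − 2 = 6 (mod 16).
    Reduce coefficients mod 16: 1·t ≡ 6 (mod 16).
    So t ≡ 6 (mod 16).
    Then x = 2 + 17·6 = 104, valid modulo lcm(17, 16) = 272: x ≡ 104 (mod 272).
  Combine with x ≡ 5 (mod 7); new modulus lcm = 1904.
    Write x = 104 + 272·t and substitute into x ≡ 5 (mod 7): 272·t ≡ 5 − 104 = -99 (mod 7).
    Reduce coefficients mod 7: 6·t ≡ 6 (mod 7).
    The inverse of 6 mod 7 is 6 (since 6·6 = 36 = 5·7 + 1), so t ≡ 6·6 = 36 ≡ 1 (mod 7).
    Then x = 104 + 272·1 = 376, valid modulo lcm(272, 7) = 1904: x ≡ 376 (mod 1904).
  Combine with x ≡ 2 (mod 11); new modulus lcm = 20944.
    Write x = 376 + 1904·t and substitute into x ≡ 2 (mod 11): 1904·t ≡ 2 − 376 = -374 (mod 11).
    Reduce coefficients mod 11: 1·t ≡ 0 (mod 11).
    So t ≡ 0 (mod 11).
    Then x = 376 + 1904·0 = 376, valid modulo lcm(1904, 11) = 20944: x ≡ 376 (mod 20944).
Verify against each original: 376 mod 17 = 2, 376 mod 16 = 8, 376 mod 7 = 5, 376 mod 11 = 2.

x ≡ 376 (mod 20944).


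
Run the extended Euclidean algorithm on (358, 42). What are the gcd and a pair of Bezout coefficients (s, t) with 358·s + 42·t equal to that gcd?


Euclidean algorithm on (358, 42) — divide until remainder is 0:
  358 = 8 · 42 + 22
  42 = 1 · 22 + 20
  22 = 1 · 20 + 2
  20 = 10 · 2 + 0
gcd(358, 42) = 2.
Track Bezout coefficients alongside the remainders: start with r₀ = 358 = a·1 + b·0 (s = 1, t = 0) and r₁ = 42 = a·0 + b·1 (s = 0, t = 1); each new remainder r_{k+1} = r_{k-1} − q_k·r_k inherits s_{k+1} = s_{k-1} − q_k·s_k, t_{k+1} = t_{k-1} − q_k·t_k, so r_k = a·s_k + b·t_k at every step:
  q = 8: r = 22, s = 1 − 8·0 = 1, t = 0 − 8·1 = -8  (check: 358·1 + 42·(-8) = 22)
  q = 1: r = 20, s = 0 − 1·1 = -1, t = 1 − 1·(-8) = 9  (check: 358·(-1) + 42·9 = 20)
  q = 1: r = 2, s = 1 − 1·(-1) = 2, t = -8 − 1·9 = -17  (check: 358·2 + 42·(-17) = 2)
The row with r = 2 (the gcd) gives the Bezout coefficients s = 2, t = -17.
Result: 358 · (2) + 42 · (-17) = 2.

gcd(358, 42) = 2; s = 2, t = -17 (check: 358·2 + 42·(-17) = 2).


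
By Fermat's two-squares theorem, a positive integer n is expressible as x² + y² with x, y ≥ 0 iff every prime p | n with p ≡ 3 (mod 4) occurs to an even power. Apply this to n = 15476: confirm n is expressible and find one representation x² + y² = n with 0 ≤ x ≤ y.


Step 1: Factor n = 15476 = 2^2 · 53 · 73.
Step 2: Check the mod-4 condition on each prime factor: 2 = 2 (special); 53 ≡ 1 (mod 4), exponent 1; 73 ≡ 1 (mod 4), exponent 1.
All primes ≡ 3 (mod 4) appear to even exponent (or don't appear), so by the two-squares theorem n IS expressible as a sum of two squares.
Step 3: Build a representation. Group n = k² · m with k = 2 and m = 53 · 73 = 3869 (a product of primes ≡ 1 (mod 4)); a representation of m scales to one of n via (k·x)² + (k·y)² = k²(x² + y²). Each prime p ≡ 1 (mod 4) is itself a sum of two squares; find a² by testing p − a² for a perfect square:
  53: 53 − 1² = 52, 53 − 2² = 49 = 7² ⇒ 53 = 2² + 7².
  73: 73 − 1² = 72, 73 − 2² = 69, 73 − 3² = 64 = 8² ⇒ 73 = 3² + 8².
  Combine using the Brahmagupta–Fibonacci identity (a² + b²)(c² + d²) = (ac − bd)² + (ad + bc)² = (ac + bd)² + (ad − bc)²:
  53 · 73 = 3869: from (2² + 7²)(3² + 8²), take (2·3 − 7·8, 2·8 + 7·3) = (6 − 56, 16 + 21) = (-50, 37); dropping signs (only squares matter) gives (50, 37); check 50² + 37² = 2500 + 1369 = 3869 ✓.
  Scale by k = 2: (2·50, 2·37) = (100, 74).
Step 4: Order so x ≤ y and verify: 74² + 100² = 5476 + 10000 = 15476 = n. ✓

n = 15476 = 74² + 100² (one valid representation with x ≤ y).


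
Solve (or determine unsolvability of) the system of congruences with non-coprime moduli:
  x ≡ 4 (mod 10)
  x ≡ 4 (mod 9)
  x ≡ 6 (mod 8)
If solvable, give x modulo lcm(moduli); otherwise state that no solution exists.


Moduli 10, 9, 8 are not pairwise coprime, so CRT works modulo lcm(m_i) when all pairwise compatibility conditions hold.
Pairwise compatibility: gcd(m_i, m_j) must divide a_i - a_j for every pair.
Merge one congruence at a time:
  Start: x ≡ 4 (mod 10).
  Combine with x ≡ 4 (mod 9): gcd(10, 9) = 1; 4 - 4 = 0, which IS divisible by 1, so compatible.
    Write x = 4 + 10·t and substitute into x ≡ 4 (mod 9): 10·t ≡ 4 − 4 = 0 (mod 9).
    Reduce coefficients mod 9: 1·t ≡ 0 (mod 9).
    So t ≡ 0 (mod 9).
    Then x = 4 + 10·0 = 4, valid modulo lcm(10, 9) = 90: x ≡ 4 (mod 90).
  Combine with x ≡ 6 (mod 8): gcd(90, 8) = 2; 6 - 4 = 2, which IS divisible by 2, so compatible.
    Write x = 4 + 90·t and substitute into x ≡ 6 (mod 8): 90·t ≡ 6 − 4 = 2 (mod 8).
    Divide the congruence (and modulus) by g = 2: 45·t ≡ 1 (mod 4).
    Reduce coefficients mod 4: 1·t ≡ 1 (mod 4).
    So t ≡ 1 (mod 4).
    Then x = 4 + 90·1 = 94, valid modulo lcm(90, 8) = 360: x ≡ 94 (mod 360).
Verify: 94 mod 10 = 4, 94 mod 9 = 4, 94 mod 8 = 6.

x ≡ 94 (mod 360).


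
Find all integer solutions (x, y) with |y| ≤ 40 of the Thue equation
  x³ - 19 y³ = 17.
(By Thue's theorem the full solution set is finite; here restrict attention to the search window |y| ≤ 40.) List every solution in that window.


The equation is x³ - 19y³ = 17. For fixed y, x³ = 19·y³ + 17, so a solution requires the RHS to be a perfect cube.
Strategy: iterate y from -40 to 40, compute RHS = 19·y³ + 17, and check whether it is a (positive or negative) perfect cube.
Check small values of y:
  y = 0: RHS = 17 is not a perfect cube.
  y = 1: RHS = 36 is not a perfect cube.
  y = -1: RHS = -2 is not a perfect cube.
  y = 2: RHS = 169 is not a perfect cube.
  y = -2: RHS = -135 is not a perfect cube.
  y = 3: RHS = 530 is not a perfect cube.
  y = -3: RHS = -496 is not a perfect cube.
Continuing the search up to |y| = 40 finds no solutions either.
No (x, y) in the scanned range satisfies the equation.

No integer solutions with |y| ≤ 40.


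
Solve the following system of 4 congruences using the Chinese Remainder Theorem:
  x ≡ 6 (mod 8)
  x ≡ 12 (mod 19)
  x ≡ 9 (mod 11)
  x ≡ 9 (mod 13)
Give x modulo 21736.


Product of moduli M = 8 · 19 · 11 · 13 = 21736.
Merge one congruence at a time:
  Start: x ≡ 6 (mod 8).
  Combine with x ≡ 12 (mod 19); new modulus lcm = 152.
    Write x = 6 + 8·t and substitute into x ≡ 12 (mod 19): 8·t ≡ 12 − 6 = 6 (mod 19).
    The inverse of 8 mod 19 is 12 (since 8·12 = 96 = 5·19 + 1), so t ≡ 12·6 = 72 ≡ 15 (mod 19).
    Then x = 6 + 8·15 = 126, valid modulo lcm(8, 19) = 152: x ≡ 126 (mod 152).
  Combine with x ≡ 9 (mod 11); new modulus lcm = 1672.
    Write x = 126 + 152·t and substitute into x ≡ 9 (mod 11): 152·t ≡ 9 − 126 = -117 (mod 11).
    Reduce coefficients mod 11: 9·t ≡ 4 (mod 11).
    The inverse of 9 mod 11 is 5 (since 9·5 = 45 = 4·11 + 1), so t ≡ 5·4 = 20 ≡ 9 (mod 11).
    Then x = 126 + 152·9 = 1494, valid modulo lcm(152, 11) = 1672: x ≡ 1494 (mod 1672).
  Combine with x ≡ 9 (mod 13); new modulus lcm = 21736.
    Write x = 1494 + 1672·t and substitute into x ≡ 9 (mod 13): 1672·t ≡ 9 − 1494 = -1485 (mod 13).
    Reduce coefficients mod 13: 8·t ≡ 10 (mod 13).
    The inverse of 8 mod 13 is 5 (since 8·5 = 40 = 3·13 + 1), so t ≡ 5·10 = 50 ≡ 11 (mod 13).
    Then x = 1494 + 1672·11 = 19886, valid modulo lcm(1672, 13) = 21736: x ≡ 19886 (mod 21736).
Verify against each original: 19886 mod 8 = 6, 19886 mod 19 = 12, 19886 mod 11 = 9, 19886 mod 13 = 9.

x ≡ 19886 (mod 21736).
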